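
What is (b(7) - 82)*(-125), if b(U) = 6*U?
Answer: 5000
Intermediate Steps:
(b(7) - 82)*(-125) = (6*7 - 82)*(-125) = (42 - 82)*(-125) = -40*(-125) = 5000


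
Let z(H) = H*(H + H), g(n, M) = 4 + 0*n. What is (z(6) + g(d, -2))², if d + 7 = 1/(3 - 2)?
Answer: 5776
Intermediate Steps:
d = -6 (d = -7 + 1/(3 - 2) = -7 + 1/1 = -7 + 1 = -6)
g(n, M) = 4 (g(n, M) = 4 + 0 = 4)
z(H) = 2*H² (z(H) = H*(2*H) = 2*H²)
(z(6) + g(d, -2))² = (2*6² + 4)² = (2*36 + 4)² = (72 + 4)² = 76² = 5776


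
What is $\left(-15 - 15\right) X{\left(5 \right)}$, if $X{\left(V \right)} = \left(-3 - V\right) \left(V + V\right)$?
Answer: $2400$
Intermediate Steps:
$X{\left(V \right)} = 2 V \left(-3 - V\right)$ ($X{\left(V \right)} = \left(-3 - V\right) 2 V = 2 V \left(-3 - V\right)$)
$\left(-15 - 15\right) X{\left(5 \right)} = \left(-15 - 15\right) \left(\left(-2\right) 5 \left(3 + 5\right)\right) = - 30 \left(\left(-2\right) 5 \cdot 8\right) = \left(-30\right) \left(-80\right) = 2400$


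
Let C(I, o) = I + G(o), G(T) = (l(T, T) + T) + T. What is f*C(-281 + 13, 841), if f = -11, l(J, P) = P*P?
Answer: -7795645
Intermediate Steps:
l(J, P) = P²
G(T) = T² + 2*T (G(T) = (T² + T) + T = (T + T²) + T = T² + 2*T)
C(I, o) = I + o*(2 + o)
f*C(-281 + 13, 841) = -11*((-281 + 13) + 841² + 2*841) = -11*(-268 + 707281 + 1682) = -11*708695 = -7795645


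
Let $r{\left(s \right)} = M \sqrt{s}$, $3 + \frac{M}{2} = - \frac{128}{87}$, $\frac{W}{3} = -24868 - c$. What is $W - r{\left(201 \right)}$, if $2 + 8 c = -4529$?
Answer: $- \frac{583239}{8} + \frac{778 \sqrt{201}}{87} \approx -72778.0$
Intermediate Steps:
$c = - \frac{4531}{8}$ ($c = - \frac{1}{4} + \frac{1}{8} \left(-4529\right) = - \frac{1}{4} - \frac{4529}{8} = - \frac{4531}{8} \approx -566.38$)
$W = - \frac{583239}{8}$ ($W = 3 \left(-24868 - - \frac{4531}{8}\right) = 3 \left(-24868 + \frac{4531}{8}\right) = 3 \left(- \frac{194413}{8}\right) = - \frac{583239}{8} \approx -72905.0$)
$M = - \frac{778}{87}$ ($M = -6 + 2 \left(- \frac{128}{87}\right) = -6 - \frac{256}{87} = - \frac{778}{87} \approx -8.9425$)
$r{\left(s \right)} = - \frac{778 \sqrt{s}}{87}$
$W - r{\left(201 \right)} = - \frac{583239}{8} - - \frac{778 \sqrt{201}}{87} = - \frac{583239}{8} + \frac{778 \sqrt{201}}{87}$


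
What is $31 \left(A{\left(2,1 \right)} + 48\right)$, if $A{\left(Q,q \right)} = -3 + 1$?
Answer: $1426$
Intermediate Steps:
$A{\left(Q,q \right)} = -2$
$31 \left(A{\left(2,1 \right)} + 48\right) = 31 \left(-2 + 48\right) = 31 \cdot 46 = 1426$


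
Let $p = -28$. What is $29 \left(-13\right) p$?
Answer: $10556$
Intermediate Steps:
$29 \left(-13\right) p = 29 \left(-13\right) \left(-28\right) = \left(-377\right) \left(-28\right) = 10556$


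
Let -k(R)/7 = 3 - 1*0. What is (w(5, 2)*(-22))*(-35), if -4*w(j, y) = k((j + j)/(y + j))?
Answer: 8085/2 ≈ 4042.5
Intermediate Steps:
k(R) = -21 (k(R) = -7*(3 - 1*0) = -7*(3 + 0) = -7*3 = -21)
w(j, y) = 21/4 (w(j, y) = -¼*(-21) = 21/4)
(w(5, 2)*(-22))*(-35) = ((21/4)*(-22))*(-35) = -231/2*(-35) = 8085/2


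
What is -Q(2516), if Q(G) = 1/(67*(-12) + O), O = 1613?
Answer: -1/809 ≈ -0.0012361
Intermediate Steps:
Q(G) = 1/809 (Q(G) = 1/(67*(-12) + 1613) = 1/(-804 + 1613) = 1/809)
-Q(2516) = -1*1/809 = -1/809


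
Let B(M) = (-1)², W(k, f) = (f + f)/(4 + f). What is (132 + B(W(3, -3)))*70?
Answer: 9310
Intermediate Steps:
W(k, f) = 2*f/(4 + f) (W(k, f) = (2*f)/(4 + f) = 2*f/(4 + f))
B(M) = 1
(132 + B(W(3, -3)))*70 = (132 + 1)*70 = 133*70 = 9310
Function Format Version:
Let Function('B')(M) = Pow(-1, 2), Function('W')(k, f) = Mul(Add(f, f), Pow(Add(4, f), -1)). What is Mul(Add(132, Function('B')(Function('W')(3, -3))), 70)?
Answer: 9310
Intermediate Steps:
Function('W')(k, f) = Mul(2, f, Pow(Add(4, f), -1)) (Function('W')(k, f) = Mul(Mul(2, f), Pow(Add(4, f), -1)) = Mul(2, f, Pow(Add(4, f), -1)))
Function('B')(M) = 1
Mul(Add(132, Function('B')(Function('W')(3, -3))), 70) = Mul(Add(132, 1), 70) = Mul(133, 70) = 9310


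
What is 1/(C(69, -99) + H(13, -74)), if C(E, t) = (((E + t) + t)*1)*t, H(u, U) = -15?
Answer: 1/12756 ≈ 7.8394e-5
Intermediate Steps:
C(E, t) = t*(E + 2*t) (C(E, t) = ((E + 2*t)*1)*t = (E + 2*t)*t = t*(E + 2*t))
1/(C(69, -99) + H(13, -74)) = 1/(-99*(69 + 2*(-99)) - 15) = 1/(-99*(69 - 198) - 15) = 1/(-99*(-129) - 15) = 1/(12771 - 15) = 1/12756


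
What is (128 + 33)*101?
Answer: 16261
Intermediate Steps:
(128 + 33)*101 = 161*101 = 16261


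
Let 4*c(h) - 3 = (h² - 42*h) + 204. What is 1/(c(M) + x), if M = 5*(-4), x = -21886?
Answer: -4/86097 ≈ -4.6459e-5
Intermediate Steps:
M = -20
c(h) = 207/4 - 21*h/2 + h²/4 (c(h) = ¾ + ((h² - 42*h) + 204)/4 = ¾ + (204 + h² - 42*h)/4 = ¾ + (51 - 21*h/2 + h²/4) = 207/4 - 21*h/2 + h²/4)
1/(c(M) + x) = 1/((207/4 - 21/2*(-20) + (¼)*(-20)²) - 21886) = 1/((207/4 + 210 + (¼)*400) - 21886) = 1/((207/4 + 210 + 100) - 21886) = 1/(1447/4 - 21886) = 1/(-86097/4) = -4/86097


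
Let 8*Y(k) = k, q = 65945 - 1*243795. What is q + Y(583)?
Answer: -1422217/8 ≈ -1.7778e+5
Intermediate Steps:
q = -177850 (q = 65945 - 243795 = -177850)
Y(k) = k/8
q + Y(583) = -177850 + (1/8)*583 = -177850 + 583/8 = -1422217/8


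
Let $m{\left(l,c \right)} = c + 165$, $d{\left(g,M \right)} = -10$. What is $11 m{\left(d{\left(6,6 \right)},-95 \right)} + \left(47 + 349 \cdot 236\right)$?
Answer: $83181$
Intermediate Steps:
$m{\left(l,c \right)} = 165 + c$
$11 m{\left(d{\left(6,6 \right)},-95 \right)} + \left(47 + 349 \cdot 236\right) = 11 \left(165 - 95\right) + \left(47 + 349 \cdot 236\right) = 11 \cdot 70 + \left(47 + 82364\right) = 770 + 82411 = 83181$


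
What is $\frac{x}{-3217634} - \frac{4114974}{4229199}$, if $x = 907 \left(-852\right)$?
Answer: $- \frac{1662051252580}{2268002415861} \approx -0.73283$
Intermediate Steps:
$x = -772764$
$\frac{x}{-3217634} - \frac{4114974}{4229199} = - \frac{772764}{-3217634} - \frac{4114974}{4229199} = \left(-772764\right) \left(- \frac{1}{3217634}\right) - \frac{1371658}{1409733} = \frac{386382}{1608817} - \frac{1371658}{1409733} = - \frac{1662051252580}{2268002415861}$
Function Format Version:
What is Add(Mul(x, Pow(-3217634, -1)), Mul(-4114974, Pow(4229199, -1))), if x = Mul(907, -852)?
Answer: Rational(-1662051252580, 2268002415861) ≈ -0.73283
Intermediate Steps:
x = -772764
Add(Mul(x, Pow(-3217634, -1)), Mul(-4114974, Pow(4229199, -1))) = Add(Mul(-772764, Pow(-3217634, -1)), Mul(-4114974, Pow(4229199, -1))) = Add(Mul(-772764, Rational(-1, 3217634)), Mul(-4114974, Rational(1, 4229199))) = Add(Rational(386382, 1608817), Rational(-1371658, 1409733)) = Rational(-1662051252580, 2268002415861)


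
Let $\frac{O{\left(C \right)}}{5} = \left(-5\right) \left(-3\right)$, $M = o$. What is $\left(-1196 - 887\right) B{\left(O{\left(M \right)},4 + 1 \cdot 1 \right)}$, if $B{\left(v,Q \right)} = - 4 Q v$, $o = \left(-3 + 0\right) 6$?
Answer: $3124500$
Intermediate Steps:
$o = -18$ ($o = \left(-3\right) 6 = -18$)
$M = -18$
$O{\left(C \right)} = 75$ ($O{\left(C \right)} = 5 \left(\left(-5\right) \left(-3\right)\right) = 5 \cdot 15 = 75$)
$B{\left(v,Q \right)} = - 4 Q v$
$\left(-1196 - 887\right) B{\left(O{\left(M \right)},4 + 1 \cdot 1 \right)} = \left(-1196 - 887\right) \left(\left(-4\right) \left(4 + 1 \cdot 1\right) 75\right) = - 2083 \left(\left(-4\right) \left(4 + 1\right) 75\right) = - 2083 \left(\left(-4\right) 5 \cdot 75\right) = \left(-2083\right) \left(-1500\right) = 3124500$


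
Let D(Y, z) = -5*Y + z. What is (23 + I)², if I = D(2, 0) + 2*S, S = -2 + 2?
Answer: 169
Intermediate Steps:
D(Y, z) = z - 5*Y
S = 0
I = -10 (I = (0 - 5*2) + 2*0 = (0 - 10) + 0 = -10 + 0 = -10)
(23 + I)² = (23 - 10)² = 13² = 169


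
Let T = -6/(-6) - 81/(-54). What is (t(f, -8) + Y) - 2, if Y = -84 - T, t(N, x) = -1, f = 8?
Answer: -179/2 ≈ -89.500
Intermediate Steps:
T = 5/2 (T = -6*(-⅙) - 81*(-1/54) = 1 + 3/2 = 5/2 ≈ 2.5000)
Y = -173/2 (Y = -84 - 1*5/2 = -84 - 5/2 = -173/2 ≈ -86.500)
(t(f, -8) + Y) - 2 = (-1 - 173/2) - 2 = -175/2 - 2 = -179/2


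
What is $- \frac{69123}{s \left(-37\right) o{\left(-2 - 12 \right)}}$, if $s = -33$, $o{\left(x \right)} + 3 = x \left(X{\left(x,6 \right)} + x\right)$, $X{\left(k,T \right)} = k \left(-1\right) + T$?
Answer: $\frac{23041}{35409} \approx 0.65071$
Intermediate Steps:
$X{\left(k,T \right)} = T - k$ ($X{\left(k,T \right)} = - k + T = T - k$)
$o{\left(x \right)} = -3 + 6 x$ ($o{\left(x \right)} = -3 + x \left(\left(6 - x\right) + x\right) = -3 + x 6 = -3 + 6 x$)
$- \frac{69123}{s \left(-37\right) o{\left(-2 - 12 \right)}} = - \frac{69123}{\left(-33\right) \left(-37\right) \left(-3 + 6 \left(-2 - 12\right)\right)} = - \frac{69123}{1221 \left(-3 + 6 \left(-2 - 12\right)\right)} = - \frac{69123}{1221 \left(-3 + 6 \left(-14\right)\right)} = - \frac{69123}{1221 \left(-3 - 84\right)} = - \frac{69123}{1221 \left(-87\right)} = - \frac{69123}{-106227} = \left(-69123\right) \left(- \frac{1}{106227}\right) = \frac{23041}{35409}$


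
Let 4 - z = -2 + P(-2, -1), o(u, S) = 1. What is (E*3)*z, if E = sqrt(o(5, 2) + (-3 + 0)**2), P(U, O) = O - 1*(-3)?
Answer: 12*sqrt(10) ≈ 37.947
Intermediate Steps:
P(U, O) = 3 + O (P(U, O) = O + 3 = 3 + O)
z = 4 (z = 4 - (-2 + (3 - 1)) = 4 - (-2 + 2) = 4 - 1*0 = 4 + 0 = 4)
E = sqrt(10) (E = sqrt(1 + (-3 + 0)**2) = sqrt(1 + (-3)**2) = sqrt(1 + 9) = sqrt(10) ≈ 3.1623)
(E*3)*z = (sqrt(10)*3)*4 = (3*sqrt(10))*4 = 12*sqrt(10)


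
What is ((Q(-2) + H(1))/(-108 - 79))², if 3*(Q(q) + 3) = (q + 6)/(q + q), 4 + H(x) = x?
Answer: 361/314721 ≈ 0.0011470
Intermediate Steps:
H(x) = -4 + x
Q(q) = -3 + (6 + q)/(6*q) (Q(q) = -3 + ((q + 6)/(q + q))/3 = -3 + ((6 + q)/((2*q)))/3 = -3 + ((6 + q)*(1/(2*q)))/3 = -3 + ((6 + q)/(2*q))/3 = -3 + (6 + q)/(6*q))
((Q(-2) + H(1))/(-108 - 79))² = (((-17/6 + 1/(-2)) + (-4 + 1))/(-108 - 79))² = (((-17/6 - ½) - 3)/(-187))² = ((-10/3 - 3)*(-1/187))² = (-19/3*(-1/187))² = (19/561)² = 361/314721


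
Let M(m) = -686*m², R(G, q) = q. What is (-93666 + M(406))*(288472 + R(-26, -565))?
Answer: -32582769737934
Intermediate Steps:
(-93666 + M(406))*(288472 + R(-26, -565)) = (-93666 - 686*406²)*(288472 - 565) = (-93666 - 686*164836)*287907 = (-93666 - 113077496)*287907 = -113171162*287907 = -32582769737934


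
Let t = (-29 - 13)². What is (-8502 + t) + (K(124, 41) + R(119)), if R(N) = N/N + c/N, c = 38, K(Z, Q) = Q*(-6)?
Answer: -830939/119 ≈ -6982.7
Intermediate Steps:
K(Z, Q) = -6*Q
R(N) = 1 + 38/N (R(N) = N/N + 38/N = 1 + 38/N)
t = 1764 (t = (-42)² = 1764)
(-8502 + t) + (K(124, 41) + R(119)) = (-8502 + 1764) + (-6*41 + (38 + 119)/119) = -6738 + (-246 + (1/119)*157) = -6738 + (-246 + 157/119) = -6738 - 29117/119 = -830939/119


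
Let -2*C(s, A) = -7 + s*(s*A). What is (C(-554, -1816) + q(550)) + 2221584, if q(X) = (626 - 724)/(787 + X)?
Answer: 107304302493/382 ≈ 2.8090e+8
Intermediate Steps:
C(s, A) = 7/2 - A*s²/2 (C(s, A) = -(-7 + s*(s*A))/2 = -(-7 + s*(A*s))/2 = -(-7 + A*s²)/2 = 7/2 - A*s²/2)
q(X) = -98/(787 + X)
(C(-554, -1816) + q(550)) + 2221584 = ((7/2 - ½*(-1816)*(-554)²) - 98/(787 + 550)) + 2221584 = ((7/2 - ½*(-1816)*306916) - 98/1337) + 2221584 = ((7/2 + 278679728) - 98*1/1337) + 2221584 = (557359463/2 - 14/191) + 2221584 = 106455657405/382 + 2221584 = 107304302493/382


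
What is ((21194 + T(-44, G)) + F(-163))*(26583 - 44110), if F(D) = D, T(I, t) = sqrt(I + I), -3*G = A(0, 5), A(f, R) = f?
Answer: -368610337 - 35054*I*sqrt(22) ≈ -3.6861e+8 - 1.6442e+5*I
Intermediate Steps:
G = 0 (G = -1/3*0 = 0)
T(I, t) = sqrt(2)*sqrt(I) (T(I, t) = sqrt(2*I) = sqrt(2)*sqrt(I))
((21194 + T(-44, G)) + F(-163))*(26583 - 44110) = ((21194 + sqrt(2)*sqrt(-44)) - 163)*(26583 - 44110) = ((21194 + sqrt(2)*(2*I*sqrt(11))) - 163)*(-17527) = ((21194 + 2*I*sqrt(22)) - 163)*(-17527) = (21031 + 2*I*sqrt(22))*(-17527) = -368610337 - 35054*I*sqrt(22)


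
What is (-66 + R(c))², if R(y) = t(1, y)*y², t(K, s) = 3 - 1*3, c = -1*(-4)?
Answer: 4356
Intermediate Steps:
c = 4
t(K, s) = 0 (t(K, s) = 3 - 3 = 0)
R(y) = 0 (R(y) = 0*y² = 0)
(-66 + R(c))² = (-66 + 0)² = (-66)² = 4356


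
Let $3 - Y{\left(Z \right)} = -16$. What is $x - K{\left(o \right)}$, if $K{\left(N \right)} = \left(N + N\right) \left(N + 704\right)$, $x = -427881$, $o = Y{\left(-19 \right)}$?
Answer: $-455355$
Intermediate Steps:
$Y{\left(Z \right)} = 19$ ($Y{\left(Z \right)} = 3 - -16 = 3 + 16 = 19$)
$o = 19$
$K{\left(N \right)} = 2 N \left(704 + N\right)$
$x - K{\left(o \right)} = -427881 - 2 \cdot 19 \left(704 + 19\right) = -427881 - 2 \cdot 19 \cdot 723 = -427881 - 27474 = -455355$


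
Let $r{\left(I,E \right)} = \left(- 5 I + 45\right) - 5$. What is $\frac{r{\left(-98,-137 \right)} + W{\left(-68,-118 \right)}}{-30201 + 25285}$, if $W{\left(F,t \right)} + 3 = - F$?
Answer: $- \frac{595}{4916} \approx -0.12103$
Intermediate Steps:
$W{\left(F,t \right)} = -3 - F$
$r{\left(I,E \right)} = 40 - 5 I$ ($r{\left(I,E \right)} = \left(45 - 5 I\right) - 5 = 40 - 5 I$)
$\frac{r{\left(-98,-137 \right)} + W{\left(-68,-118 \right)}}{-30201 + 25285} = \frac{\left(40 - -490\right) - -65}{-30201 + 25285} = \frac{\left(40 + 490\right) + \left(-3 + 68\right)}{-4916} = \left(530 + 65\right) \left(- \frac{1}{4916}\right) = 595 \left(- \frac{1}{4916}\right) = - \frac{595}{4916}$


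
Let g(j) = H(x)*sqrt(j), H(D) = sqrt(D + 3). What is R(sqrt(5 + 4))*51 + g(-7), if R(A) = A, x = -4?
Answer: 153 - sqrt(7) ≈ 150.35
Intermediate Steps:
H(D) = sqrt(3 + D)
g(j) = I*sqrt(j) (g(j) = sqrt(3 - 4)*sqrt(j) = sqrt(-1)*sqrt(j) = I*sqrt(j))
R(sqrt(5 + 4))*51 + g(-7) = sqrt(5 + 4)*51 + I*sqrt(-7) = sqrt(9)*51 + I*(I*sqrt(7)) = 3*51 - sqrt(7) = 153 - sqrt(7)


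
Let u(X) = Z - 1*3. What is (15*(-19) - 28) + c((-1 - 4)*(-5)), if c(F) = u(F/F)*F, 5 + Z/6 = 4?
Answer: -538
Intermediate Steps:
Z = -6 (Z = -30 + 6*4 = -30 + 24 = -6)
u(X) = -9 (u(X) = -6 - 1*3 = -6 - 3 = -9)
c(F) = -9*F
(15*(-19) - 28) + c((-1 - 4)*(-5)) = (15*(-19) - 28) - 9*(-1 - 4)*(-5) = (-285 - 28) - (-45)*(-5) = -313 - 9*25 = -313 - 225 = -538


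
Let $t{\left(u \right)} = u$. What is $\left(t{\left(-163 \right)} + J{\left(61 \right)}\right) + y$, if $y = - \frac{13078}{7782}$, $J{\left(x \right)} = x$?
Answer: $- \frac{403421}{3891} \approx -103.68$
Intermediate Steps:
$y = - \frac{6539}{3891}$ ($y = \left(-13078\right) \frac{1}{7782} = - \frac{6539}{3891} \approx -1.6805$)
$\left(t{\left(-163 \right)} + J{\left(61 \right)}\right) + y = \left(-163 + 61\right) - \frac{6539}{3891} = -102 - \frac{6539}{3891} = - \frac{403421}{3891}$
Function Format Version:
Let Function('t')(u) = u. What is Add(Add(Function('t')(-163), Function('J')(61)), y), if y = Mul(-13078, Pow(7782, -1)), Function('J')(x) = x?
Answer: Rational(-403421, 3891) ≈ -103.68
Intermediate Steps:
y = Rational(-6539, 3891) (y = Mul(-13078, Rational(1, 7782)) = Rational(-6539, 3891) ≈ -1.6805)
Add(Add(Function('t')(-163), Function('J')(61)), y) = Add(Add(-163, 61), Rational(-6539, 3891)) = Add(-102, Rational(-6539, 3891)) = Rational(-403421, 3891)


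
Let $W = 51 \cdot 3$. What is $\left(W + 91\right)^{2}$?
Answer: $59536$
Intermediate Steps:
$W = 153$
$\left(W + 91\right)^{2} = \left(153 + 91\right)^{2} = 244^{2} = 59536$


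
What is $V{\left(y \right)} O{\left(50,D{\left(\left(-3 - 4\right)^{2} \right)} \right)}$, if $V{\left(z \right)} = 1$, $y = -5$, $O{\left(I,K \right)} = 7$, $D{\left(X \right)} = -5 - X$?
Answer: $7$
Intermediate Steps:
$V{\left(y \right)} O{\left(50,D{\left(\left(-3 - 4\right)^{2} \right)} \right)} = 1 \cdot 7 = 7$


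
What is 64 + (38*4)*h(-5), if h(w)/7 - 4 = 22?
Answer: 27728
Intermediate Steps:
h(w) = 182 (h(w) = 28 + 7*22 = 28 + 154 = 182)
64 + (38*4)*h(-5) = 64 + (38*4)*182 = 64 + 152*182 = 64 + 27664 = 27728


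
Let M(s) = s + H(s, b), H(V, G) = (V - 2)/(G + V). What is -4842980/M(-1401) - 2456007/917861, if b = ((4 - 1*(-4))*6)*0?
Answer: 3111441713669997/900145364839 ≈ 3456.6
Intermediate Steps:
b = 0 (b = ((4 + 4)*6)*0 = (8*6)*0 = 48*0 = 0)
H(V, G) = (-2 + V)/(G + V)
M(s) = s + (-2 + s)/s (M(s) = s + (-2 + s)/(0 + s) = s + (-2 + s)/s)
-4842980/M(-1401) - 2456007/917861 = -4842980/(1 - 1401 - 2/(-1401)) - 2456007/917861 = -4842980/(1 - 1401 - 2*(-1/1401)) - 2456007*1/917861 = -4842980/(1 - 1401 + 2/1401) - 2456007/917861 = -4842980/(-1961398/1401) - 2456007/917861 = -4842980*(-1401/1961398) - 2456007/917861 = 3392507490/980699 - 2456007/917861 = 3111441713669997/900145364839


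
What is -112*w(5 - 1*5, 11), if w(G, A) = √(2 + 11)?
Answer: -112*√13 ≈ -403.82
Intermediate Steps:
w(G, A) = √13
-112*w(5 - 1*5, 11) = -112*√13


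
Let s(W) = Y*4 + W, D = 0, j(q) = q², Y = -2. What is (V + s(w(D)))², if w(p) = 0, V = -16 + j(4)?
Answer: 64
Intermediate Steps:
V = 0 (V = -16 + 4² = -16 + 16 = 0)
s(W) = -8 + W (s(W) = -2*4 + W = -8 + W)
(V + s(w(D)))² = (0 + (-8 + 0))² = (0 - 8)² = (-8)² = 64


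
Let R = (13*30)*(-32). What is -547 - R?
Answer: 11933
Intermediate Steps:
R = -12480 (R = 390*(-32) = -12480)
-547 - R = -547 - 1*(-12480) = -547 + 12480 = 11933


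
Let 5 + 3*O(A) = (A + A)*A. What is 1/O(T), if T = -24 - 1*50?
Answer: 1/3649 ≈ 0.00027405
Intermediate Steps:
T = -74 (T = -24 - 50 = -74)
O(A) = -5/3 + 2*A**2/3 (O(A) = -5/3 + ((A + A)*A)/3 = -5/3 + ((2*A)*A)/3 = -5/3 + (2*A**2)/3 = -5/3 + 2*A**2/3)
1/O(T) = 1/(-5/3 + (2/3)*(-74)**2) = 1/(-5/3 + (2/3)*5476) = 1/(-5/3 + 10952/3) = 1/3649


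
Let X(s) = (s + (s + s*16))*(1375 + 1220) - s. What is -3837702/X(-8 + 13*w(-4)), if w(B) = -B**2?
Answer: 639617/1681524 ≈ 0.38038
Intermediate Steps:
X(s) = 46709*s (X(s) = (s + (s + 16*s))*2595 - s = (s + 17*s)*2595 - s = (18*s)*2595 - s = 46710*s - s = 46709*s)
-3837702/X(-8 + 13*w(-4)) = -3837702*1/(46709*(-8 + 13*(-1*(-4)**2))) = -3837702*1/(46709*(-8 + 13*(-1*16))) = -3837702*1/(46709*(-8 + 13*(-16))) = -3837702*1/(46709*(-8 - 208)) = -3837702/(46709*(-216)) = -3837702/(-10089144) = -3837702*(-1/10089144) = 639617/1681524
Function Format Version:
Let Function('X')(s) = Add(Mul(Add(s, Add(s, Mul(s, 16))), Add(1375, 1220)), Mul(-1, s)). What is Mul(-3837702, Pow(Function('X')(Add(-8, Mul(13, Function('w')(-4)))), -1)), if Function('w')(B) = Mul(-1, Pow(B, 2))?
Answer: Rational(639617, 1681524) ≈ 0.38038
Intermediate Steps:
Function('X')(s) = Mul(46709, s) (Function('X')(s) = Add(Mul(Add(s, Add(s, Mul(16, s))), 2595), Mul(-1, s)) = Add(Mul(Add(s, Mul(17, s)), 2595), Mul(-1, s)) = Add(Mul(Mul(18, s), 2595), Mul(-1, s)) = Add(Mul(46710, s), Mul(-1, s)) = Mul(46709, s))
Mul(-3837702, Pow(Function('X')(Add(-8, Mul(13, Function('w')(-4)))), -1)) = Mul(-3837702, Pow(Mul(46709, Add(-8, Mul(13, Mul(-1, Pow(-4, 2))))), -1)) = Mul(-3837702, Pow(Mul(46709, Add(-8, Mul(13, Mul(-1, 16)))), -1)) = Mul(-3837702, Pow(Mul(46709, Add(-8, Mul(13, -16))), -1)) = Mul(-3837702, Pow(Mul(46709, Add(-8, -208)), -1)) = Mul(-3837702, Pow(Mul(46709, -216), -1)) = Mul(-3837702, Pow(-10089144, -1)) = Mul(-3837702, Rational(-1, 10089144)) = Rational(639617, 1681524)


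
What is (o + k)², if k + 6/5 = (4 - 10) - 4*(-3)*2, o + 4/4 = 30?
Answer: 52441/25 ≈ 2097.6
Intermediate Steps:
o = 29 (o = -1 + 30 = 29)
k = 84/5 (k = -6/5 + ((4 - 10) - 4*(-3)*2) = -6/5 + (-6 - (-12)*2) = -6/5 + (-6 - 1*(-24)) = -6/5 + (-6 + 24) = -6/5 + 18 = 84/5 ≈ 16.800)
(o + k)² = (29 + 84/5)² = (229/5)² = 52441/25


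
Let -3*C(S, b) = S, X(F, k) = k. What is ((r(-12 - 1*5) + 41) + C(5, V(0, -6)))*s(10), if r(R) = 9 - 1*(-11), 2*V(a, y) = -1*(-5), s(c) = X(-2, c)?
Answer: 1780/3 ≈ 593.33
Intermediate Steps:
s(c) = c
V(a, y) = 5/2 (V(a, y) = (-1*(-5))/2 = (½)*5 = 5/2)
r(R) = 20 (r(R) = 9 + 11 = 20)
C(S, b) = -S/3
((r(-12 - 1*5) + 41) + C(5, V(0, -6)))*s(10) = ((20 + 41) - ⅓*5)*10 = (61 - 5/3)*10 = (178/3)*10 = 1780/3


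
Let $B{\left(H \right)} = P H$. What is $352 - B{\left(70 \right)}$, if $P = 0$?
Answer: $352$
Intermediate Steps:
$B{\left(H \right)} = 0$ ($B{\left(H \right)} = 0 H = 0$)
$352 - B{\left(70 \right)} = 352 - 0 = 352 + 0 = 352$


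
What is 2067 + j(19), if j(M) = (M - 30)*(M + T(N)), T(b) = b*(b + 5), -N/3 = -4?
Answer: -386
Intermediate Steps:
N = 12 (N = -3*(-4) = 12)
T(b) = b*(5 + b)
j(M) = (-30 + M)*(204 + M) (j(M) = (M - 30)*(M + 12*(5 + 12)) = (-30 + M)*(M + 12*17) = (-30 + M)*(M + 204) = (-30 + M)*(204 + M))
2067 + j(19) = 2067 + (-6120 + 19² + 174*19) = 2067 + (-6120 + 361 + 3306) = 2067 - 2453 = -386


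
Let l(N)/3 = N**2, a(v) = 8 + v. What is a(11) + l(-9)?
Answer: 262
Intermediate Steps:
l(N) = 3*N**2
a(11) + l(-9) = (8 + 11) + 3*(-9)**2 = 19 + 3*81 = 19 + 243 = 262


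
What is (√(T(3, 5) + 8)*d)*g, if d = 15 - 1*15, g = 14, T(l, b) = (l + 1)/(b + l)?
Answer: 0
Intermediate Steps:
T(l, b) = (1 + l)/(b + l)
d = 0 (d = 15 - 15 = 0)
(√(T(3, 5) + 8)*d)*g = (√((1 + 3)/(5 + 3) + 8)*0)*14 = (√(4/8 + 8)*0)*14 = (√((⅛)*4 + 8)*0)*14 = (√(½ + 8)*0)*14 = (√(17/2)*0)*14 = ((√34/2)*0)*14 = 0*14 = 0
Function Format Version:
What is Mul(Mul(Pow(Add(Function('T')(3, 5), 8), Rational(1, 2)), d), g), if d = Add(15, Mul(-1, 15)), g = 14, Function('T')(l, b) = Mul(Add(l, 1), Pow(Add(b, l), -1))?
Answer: 0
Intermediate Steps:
Function('T')(l, b) = Mul(Pow(Add(b, l), -1), Add(1, l)) (Function('T')(l, b) = Mul(Add(1, l), Pow(Add(b, l), -1)) = Mul(Pow(Add(b, l), -1), Add(1, l)))
d = 0 (d = Add(15, -15) = 0)
Mul(Mul(Pow(Add(Function('T')(3, 5), 8), Rational(1, 2)), d), g) = Mul(Mul(Pow(Add(Mul(Pow(Add(5, 3), -1), Add(1, 3)), 8), Rational(1, 2)), 0), 14) = Mul(Mul(Pow(Add(Mul(Pow(8, -1), 4), 8), Rational(1, 2)), 0), 14) = Mul(Mul(Pow(Add(Mul(Rational(1, 8), 4), 8), Rational(1, 2)), 0), 14) = Mul(Mul(Pow(Add(Rational(1, 2), 8), Rational(1, 2)), 0), 14) = Mul(Mul(Pow(Rational(17, 2), Rational(1, 2)), 0), 14) = Mul(Mul(Mul(Rational(1, 2), Pow(34, Rational(1, 2))), 0), 14) = Mul(0, 14) = 0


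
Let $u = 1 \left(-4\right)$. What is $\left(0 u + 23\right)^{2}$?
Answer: $529$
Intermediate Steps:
$u = -4$
$\left(0 u + 23\right)^{2} = \left(0 \left(-4\right) + 23\right)^{2} = \left(0 + 23\right)^{2} = 23^{2} = 529$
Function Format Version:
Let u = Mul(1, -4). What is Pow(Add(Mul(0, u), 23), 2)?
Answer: 529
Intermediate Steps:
u = -4
Pow(Add(Mul(0, u), 23), 2) = Pow(Add(Mul(0, -4), 23), 2) = Pow(Add(0, 23), 2) = Pow(23, 2) = 529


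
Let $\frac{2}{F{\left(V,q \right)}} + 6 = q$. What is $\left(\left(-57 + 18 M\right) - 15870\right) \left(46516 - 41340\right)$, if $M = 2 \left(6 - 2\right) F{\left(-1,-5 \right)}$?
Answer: $- \frac{908310360}{11} \approx -8.2574 \cdot 10^{7}$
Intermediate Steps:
$F{\left(V,q \right)} = \frac{2}{-6 + q}$
$M = - \frac{16}{11}$ ($M = 2 \left(6 - 2\right) \frac{2}{-6 - 5} = 2 \cdot 4 \frac{2}{-11} = 8 \cdot 2 \left(- \frac{1}{11}\right) = 8 \left(- \frac{2}{11}\right) = - \frac{16}{11} \approx -1.4545$)
$\left(\left(-57 + 18 M\right) - 15870\right) \left(46516 - 41340\right) = \left(\left(-57 + 18 \left(- \frac{16}{11}\right)\right) - 15870\right) \left(46516 - 41340\right) = \left(\left(-57 - \frac{288}{11}\right) - 15870\right) 5176 = \left(- \frac{915}{11} - 15870\right) 5176 = \left(- \frac{175485}{11}\right) 5176 = - \frac{908310360}{11}$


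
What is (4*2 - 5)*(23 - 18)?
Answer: 15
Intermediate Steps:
(4*2 - 5)*(23 - 18) = (8 - 5)*5 = 3*5 = 15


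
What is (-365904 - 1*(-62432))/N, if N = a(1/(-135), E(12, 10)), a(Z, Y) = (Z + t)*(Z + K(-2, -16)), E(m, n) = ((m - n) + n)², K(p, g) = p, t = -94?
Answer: -5530777200/3439261 ≈ -1608.1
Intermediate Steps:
E(m, n) = m²
a(Z, Y) = (-94 + Z)*(-2 + Z) (a(Z, Y) = (Z - 94)*(Z - 2) = (-94 + Z)*(-2 + Z))
N = 3439261/18225 (N = 188 + (1/(-135))² - 96/(-135) = 188 + (-1/135)² - 96*(-1/135) = 188 + 1/18225 + 32/45 = 3439261/18225 ≈ 188.71)
(-365904 - 1*(-62432))/N = (-365904 - 1*(-62432))/(3439261/18225) = (-365904 + 62432)*(18225/3439261) = -303472*18225/3439261 = -5530777200/3439261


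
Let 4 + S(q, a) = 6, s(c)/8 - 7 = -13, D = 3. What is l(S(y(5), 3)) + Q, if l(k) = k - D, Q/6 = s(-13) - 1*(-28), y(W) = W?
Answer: -121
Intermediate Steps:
s(c) = -48 (s(c) = 56 + 8*(-13) = 56 - 104 = -48)
S(q, a) = 2 (S(q, a) = -4 + 6 = 2)
Q = -120 (Q = 6*(-48 - 1*(-28)) = 6*(-48 + 28) = 6*(-20) = -120)
l(k) = -3 + k (l(k) = k - 1*3 = k - 3 = -3 + k)
l(S(y(5), 3)) + Q = (-3 + 2) - 120 = -1 - 120 = -121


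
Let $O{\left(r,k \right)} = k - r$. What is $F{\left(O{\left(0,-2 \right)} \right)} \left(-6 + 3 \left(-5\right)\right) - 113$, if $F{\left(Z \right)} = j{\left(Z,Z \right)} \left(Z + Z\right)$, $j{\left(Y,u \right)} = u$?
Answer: $-281$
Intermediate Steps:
$F{\left(Z \right)} = 2 Z^{2}$ ($F{\left(Z \right)} = Z \left(Z + Z\right) = Z 2 Z = 2 Z^{2}$)
$F{\left(O{\left(0,-2 \right)} \right)} \left(-6 + 3 \left(-5\right)\right) - 113 = 2 \left(-2 - 0\right)^{2} \left(-6 + 3 \left(-5\right)\right) - 113 = 2 \left(-2 + 0\right)^{2} \left(-6 - 15\right) - 113 = 2 \left(-2\right)^{2} \left(-21\right) - 113 = 2 \cdot 4 \left(-21\right) - 113 = 8 \left(-21\right) - 113 = -168 - 113 = -281$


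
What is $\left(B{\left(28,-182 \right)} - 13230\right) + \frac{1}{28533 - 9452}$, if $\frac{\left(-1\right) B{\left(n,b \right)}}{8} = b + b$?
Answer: $- \frac{196877757}{19081} \approx -10318.0$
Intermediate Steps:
$B{\left(n,b \right)} = - 16 b$ ($B{\left(n,b \right)} = - 8 \left(b + b\right) = - 8 \cdot 2 b = - 16 b$)
$\left(B{\left(28,-182 \right)} - 13230\right) + \frac{1}{28533 - 9452} = \left(\left(-16\right) \left(-182\right) - 13230\right) + \frac{1}{28533 - 9452} = \left(2912 - 13230\right) + \frac{1}{19081} = -10318 + \frac{1}{19081} = - \frac{196877757}{19081}$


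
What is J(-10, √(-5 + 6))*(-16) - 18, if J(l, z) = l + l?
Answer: 302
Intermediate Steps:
J(l, z) = 2*l
J(-10, √(-5 + 6))*(-16) - 18 = (2*(-10))*(-16) - 18 = -20*(-16) - 18 = 320 - 18 = 302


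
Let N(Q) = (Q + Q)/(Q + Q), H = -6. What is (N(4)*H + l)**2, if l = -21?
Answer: 729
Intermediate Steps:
N(Q) = 1 (N(Q) = (2*Q)/((2*Q)) = (2*Q)*(1/(2*Q)) = 1)
(N(4)*H + l)**2 = (1*(-6) - 21)**2 = (-6 - 21)**2 = (-27)**2 = 729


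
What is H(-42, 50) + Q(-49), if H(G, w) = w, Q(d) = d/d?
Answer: 51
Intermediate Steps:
Q(d) = 1
H(-42, 50) + Q(-49) = 50 + 1 = 51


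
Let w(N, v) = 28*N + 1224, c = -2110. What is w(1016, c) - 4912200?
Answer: -4882528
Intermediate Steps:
w(N, v) = 1224 + 28*N
w(1016, c) - 4912200 = (1224 + 28*1016) - 4912200 = (1224 + 28448) - 4912200 = 29672 - 4912200 = -4882528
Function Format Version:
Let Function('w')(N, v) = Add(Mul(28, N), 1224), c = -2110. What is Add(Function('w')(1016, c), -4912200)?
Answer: -4882528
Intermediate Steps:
Function('w')(N, v) = Add(1224, Mul(28, N))
Add(Function('w')(1016, c), -4912200) = Add(Add(1224, Mul(28, 1016)), -4912200) = Add(Add(1224, 28448), -4912200) = Add(29672, -4912200) = -4882528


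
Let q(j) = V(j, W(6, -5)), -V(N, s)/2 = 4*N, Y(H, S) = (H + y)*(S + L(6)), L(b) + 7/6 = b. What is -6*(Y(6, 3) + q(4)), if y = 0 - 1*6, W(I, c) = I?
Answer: 192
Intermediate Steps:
y = -6 (y = 0 - 6 = -6)
L(b) = -7/6 + b
Y(H, S) = (-6 + H)*(29/6 + S) (Y(H, S) = (H - 6)*(S + (-7/6 + 6)) = (-6 + H)*(S + 29/6) = (-6 + H)*(29/6 + S))
V(N, s) = -8*N
q(j) = -8*j
-6*(Y(6, 3) + q(4)) = -6*((-29 - 6*3 + (29/6)*6 + 6*3) - 8*4) = -6*((-29 - 18 + 29 + 18) - 32) = -6*(0 - 32) = -6*(-32) = 192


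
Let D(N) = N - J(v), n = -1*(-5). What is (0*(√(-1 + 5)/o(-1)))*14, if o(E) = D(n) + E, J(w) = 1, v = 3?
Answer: 0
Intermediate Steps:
n = 5
D(N) = -1 + N (D(N) = N - 1*1 = N - 1 = -1 + N)
o(E) = 4 + E (o(E) = (-1 + 5) + E = 4 + E)
(0*(√(-1 + 5)/o(-1)))*14 = (0*(√(-1 + 5)/(4 - 1)))*14 = (0*(√4/3))*14 = (0*(2*(⅓)))*14 = (0*(⅔))*14 = 0*14 = 0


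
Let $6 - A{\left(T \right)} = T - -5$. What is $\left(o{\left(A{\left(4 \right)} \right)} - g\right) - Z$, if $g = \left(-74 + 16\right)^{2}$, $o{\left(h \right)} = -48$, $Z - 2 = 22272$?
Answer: $-25686$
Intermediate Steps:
$Z = 22274$ ($Z = 2 + 22272 = 22274$)
$A{\left(T \right)} = 1 - T$ ($A{\left(T \right)} = 6 - \left(T - -5\right) = 6 - \left(T + 5\right) = 6 - \left(5 + T\right) = 1 - T$)
$g = 3364$ ($g = \left(-58\right)^{2} = 3364$)
$\left(o{\left(A{\left(4 \right)} \right)} - g\right) - Z = \left(-48 - 3364\right) - 22274 = -3412 - 22274 = -25686$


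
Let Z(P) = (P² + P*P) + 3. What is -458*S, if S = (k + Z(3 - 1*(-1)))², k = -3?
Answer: -468992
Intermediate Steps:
Z(P) = 3 + 2*P² (Z(P) = (P² + P²) + 3 = 2*P² + 3 = 3 + 2*P²)
S = 1024 (S = (-3 + (3 + 2*(3 - 1*(-1))²))² = (-3 + (3 + 2*(3 + 1)²))² = (-3 + (3 + 2*4²))² = (-3 + (3 + 2*16))² = (-3 + (3 + 32))² = (-3 + 35)² = 32² = 1024)
-458*S = -458*1024 = -468992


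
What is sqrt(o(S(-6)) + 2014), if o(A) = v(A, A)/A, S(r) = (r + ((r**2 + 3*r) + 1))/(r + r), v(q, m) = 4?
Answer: sqrt(339742)/13 ≈ 44.836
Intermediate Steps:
S(r) = (1 + r**2 + 4*r)/(2*r) (S(r) = (r + (1 + r**2 + 3*r))/((2*r)) = (1 + r**2 + 4*r)*(1/(2*r)) = (1 + r**2 + 4*r)/(2*r))
o(A) = 4/A
sqrt(o(S(-6)) + 2014) = sqrt(4/(((1/2)*(1 - 6*(4 - 6))/(-6))) + 2014) = sqrt(4/(((1/2)*(-1/6)*(1 - 6*(-2)))) + 2014) = sqrt(4/(((1/2)*(-1/6)*(1 + 12))) + 2014) = sqrt(4/(((1/2)*(-1/6)*13)) + 2014) = sqrt(4/(-13/12) + 2014) = sqrt(4*(-12/13) + 2014) = sqrt(-48/13 + 2014) = sqrt(26134/13) = sqrt(339742)/13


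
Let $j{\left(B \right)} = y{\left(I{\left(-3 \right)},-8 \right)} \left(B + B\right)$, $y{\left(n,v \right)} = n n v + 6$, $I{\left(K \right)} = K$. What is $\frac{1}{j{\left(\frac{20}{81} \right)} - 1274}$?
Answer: $- \frac{27}{35278} \approx -0.00076535$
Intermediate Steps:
$y{\left(n,v \right)} = 6 + v n^{2}$ ($y{\left(n,v \right)} = n^{2} v + 6 = v n^{2} + 6 = 6 + v n^{2}$)
$j{\left(B \right)} = - 132 B$ ($j{\left(B \right)} = \left(6 - 8 \left(-3\right)^{2}\right) \left(B + B\right) = \left(6 - 72\right) 2 B = - 66 \cdot 2 B = - 132 B$)
$\frac{1}{j{\left(\frac{20}{81} \right)} - 1274} = \frac{1}{- 132 \cdot \frac{20}{81} - 1274} = \frac{1}{- 132 \cdot 20 \cdot \frac{1}{81} - 1274} = \frac{1}{\left(-132\right) \frac{20}{81} - 1274} = \frac{1}{- \frac{880}{27} - 1274} = \frac{1}{- \frac{35278}{27}} = - \frac{27}{35278}$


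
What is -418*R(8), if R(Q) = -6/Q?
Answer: 627/2 ≈ 313.50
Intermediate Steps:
-418*R(8) = -(-2508)/8 = -418*(-¾) = 627/2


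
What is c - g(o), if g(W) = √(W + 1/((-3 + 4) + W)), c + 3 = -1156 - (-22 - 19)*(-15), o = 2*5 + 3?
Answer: -1774 - √2562/14 ≈ -1777.6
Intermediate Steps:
o = 13 (o = 10 + 3 = 13)
c = -1774 (c = -3 + (-1156 - (-22 - 19)*(-15)) = -3 + (-1156 - (-41)*(-15)) = -3 + (-1156 - 1*615) = -3 + (-1156 - 615) = -3 - 1771 = -1774)
g(W) = √(W + 1/(1 + W))
c - g(o) = -1774 - √((1 + 13*(1 + 13))/(1 + 13)) = -1774 - √((1 + 13*14)/14) = -1774 - √((1 + 182)/14) = -1774 - √((1/14)*183) = -1774 - √(183/14) = -1774 - √2562/14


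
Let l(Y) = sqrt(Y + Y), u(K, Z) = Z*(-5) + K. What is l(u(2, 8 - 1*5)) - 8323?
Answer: -8323 + I*sqrt(26) ≈ -8323.0 + 5.099*I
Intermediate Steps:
u(K, Z) = K - 5*Z (u(K, Z) = -5*Z + K = K - 5*Z)
l(Y) = sqrt(2)*sqrt(Y) (l(Y) = sqrt(2*Y) = sqrt(2)*sqrt(Y))
l(u(2, 8 - 1*5)) - 8323 = sqrt(2)*sqrt(2 - 5*(8 - 1*5)) - 8323 = sqrt(2)*sqrt(2 - 5*(8 - 5)) - 8323 = sqrt(2)*sqrt(2 - 5*3) - 8323 = sqrt(2)*sqrt(2 - 15) - 8323 = sqrt(2)*sqrt(-13) - 8323 = sqrt(2)*(I*sqrt(13)) - 8323 = I*sqrt(26) - 8323 = -8323 + I*sqrt(26)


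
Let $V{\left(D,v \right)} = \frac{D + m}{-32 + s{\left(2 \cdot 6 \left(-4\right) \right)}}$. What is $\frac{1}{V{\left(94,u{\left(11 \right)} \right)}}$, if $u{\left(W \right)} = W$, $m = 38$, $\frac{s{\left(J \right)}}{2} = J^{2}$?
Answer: $\frac{104}{3} \approx 34.667$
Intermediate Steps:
$s{\left(J \right)} = 2 J^{2}$
$V{\left(D,v \right)} = \frac{19}{2288} + \frac{D}{4576}$ ($V{\left(D,v \right)} = \frac{D + 38}{-32 + 2 \left(2 \cdot 6 \left(-4\right)\right)^{2}} = \frac{38 + D}{-32 + 2 \left(12 \left(-4\right)\right)^{2}} = \frac{38 + D}{-32 + 2 \left(-48\right)^{2}} = \frac{38 + D}{-32 + 2 \cdot 2304} = \frac{38 + D}{-32 + 4608} = \frac{38 + D}{4576} = \left(38 + D\right) \frac{1}{4576} = \frac{19}{2288} + \frac{D}{4576}$)
$\frac{1}{V{\left(94,u{\left(11 \right)} \right)}} = \frac{1}{\frac{19}{2288} + \frac{1}{4576} \cdot 94} = \frac{1}{\frac{19}{2288} + \frac{47}{2288}} = \frac{1}{\frac{3}{104}} = \frac{104}{3}$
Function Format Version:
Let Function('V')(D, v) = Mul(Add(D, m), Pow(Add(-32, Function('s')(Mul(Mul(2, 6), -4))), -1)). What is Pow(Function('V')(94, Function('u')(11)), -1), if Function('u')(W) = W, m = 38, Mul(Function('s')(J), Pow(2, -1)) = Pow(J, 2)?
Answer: Rational(104, 3) ≈ 34.667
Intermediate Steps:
Function('s')(J) = Mul(2, Pow(J, 2))
Function('V')(D, v) = Add(Rational(19, 2288), Mul(Rational(1, 4576), D)) (Function('V')(D, v) = Mul(Add(D, 38), Pow(Add(-32, Mul(2, Pow(Mul(Mul(2, 6), -4), 2))), -1)) = Mul(Add(38, D), Pow(Add(-32, Mul(2, Pow(Mul(12, -4), 2))), -1)) = Mul(Add(38, D), Pow(Add(-32, Mul(2, Pow(-48, 2))), -1)) = Mul(Add(38, D), Pow(Add(-32, Mul(2, 2304)), -1)) = Mul(Add(38, D), Pow(Add(-32, 4608), -1)) = Mul(Add(38, D), Pow(4576, -1)) = Mul(Add(38, D), Rational(1, 4576)) = Add(Rational(19, 2288), Mul(Rational(1, 4576), D)))
Pow(Function('V')(94, Function('u')(11)), -1) = Pow(Add(Rational(19, 2288), Mul(Rational(1, 4576), 94)), -1) = Pow(Add(Rational(19, 2288), Rational(47, 2288)), -1) = Pow(Rational(3, 104), -1) = Rational(104, 3)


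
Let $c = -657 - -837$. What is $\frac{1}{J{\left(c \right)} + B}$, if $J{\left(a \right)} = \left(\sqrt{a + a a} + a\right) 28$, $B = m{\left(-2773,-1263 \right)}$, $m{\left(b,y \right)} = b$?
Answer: $- \frac{2267}{20403431} + \frac{168 \sqrt{905}}{20403431} \approx 0.00013659$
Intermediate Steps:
$c = 180$ ($c = -657 + 837 = 180$)
$B = -2773$
$J{\left(a \right)} = 28 a + 28 \sqrt{a + a^{2}}$ ($J{\left(a \right)} = \left(\sqrt{a + a^{2}} + a\right) 28 = \left(a + \sqrt{a + a^{2}}\right) 28 = 28 a + 28 \sqrt{a + a^{2}}$)
$\frac{1}{J{\left(c \right)} + B} = \frac{1}{\left(28 \cdot 180 + 28 \sqrt{180 \left(1 + 180\right)}\right) - 2773} = \frac{1}{\left(5040 + 28 \sqrt{180 \cdot 181}\right) - 2773} = \frac{1}{\left(5040 + 28 \sqrt{32580}\right) - 2773} = \frac{1}{\left(5040 + 28 \cdot 6 \sqrt{905}\right) - 2773} = \frac{1}{\left(5040 + 168 \sqrt{905}\right) - 2773} = \frac{1}{2267 + 168 \sqrt{905}}$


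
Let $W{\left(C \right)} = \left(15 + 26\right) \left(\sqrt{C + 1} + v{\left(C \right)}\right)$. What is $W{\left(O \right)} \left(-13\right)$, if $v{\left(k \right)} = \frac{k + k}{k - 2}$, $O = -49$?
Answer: $- \frac{52234}{51} - 2132 i \sqrt{3} \approx -1024.2 - 3692.7 i$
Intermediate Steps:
$v{\left(k \right)} = \frac{2 k}{-2 + k}$
$W{\left(C \right)} = 41 \sqrt{1 + C} + \frac{82 C}{-2 + C}$ ($W{\left(C \right)} = \left(15 + 26\right) \left(\sqrt{C + 1} + \frac{2 C}{-2 + C}\right) = 41 \left(\sqrt{1 + C} + \frac{2 C}{-2 + C}\right) = 41 \sqrt{1 + C} + \frac{82 C}{-2 + C}$)
$W{\left(O \right)} \left(-13\right) = \frac{41 \left(2 \left(-49\right) + \sqrt{1 - 49} \left(-2 - 49\right)\right)}{-2 - 49} \left(-13\right) = \frac{41 \left(-98 + \sqrt{-48} \left(-51\right)\right)}{-51} \left(-13\right) = 41 \left(- \frac{1}{51}\right) \left(-98 + 4 i \sqrt{3} \left(-51\right)\right) \left(-13\right) = 41 \left(- \frac{1}{51}\right) \left(-98 - 204 i \sqrt{3}\right) \left(-13\right) = \left(\frac{4018}{51} + 164 i \sqrt{3}\right) \left(-13\right) = - \frac{52234}{51} - 2132 i \sqrt{3}$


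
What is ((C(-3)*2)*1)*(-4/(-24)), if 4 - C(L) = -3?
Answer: 7/3 ≈ 2.3333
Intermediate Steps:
C(L) = 7 (C(L) = 4 - 1*(-3) = 4 + 3 = 7)
((C(-3)*2)*1)*(-4/(-24)) = ((7*2)*1)*(-4/(-24)) = (14*1)*(-4*(-1/24)) = 14*(⅙) = 7/3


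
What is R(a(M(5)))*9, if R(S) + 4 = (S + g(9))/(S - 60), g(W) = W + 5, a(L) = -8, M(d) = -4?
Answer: -1251/34 ≈ -36.794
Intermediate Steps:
g(W) = 5 + W
R(S) = -4 + (14 + S)/(-60 + S) (R(S) = -4 + (S + (5 + 9))/(S - 60) = -4 + (S + 14)/(-60 + S) = -4 + (14 + S)/(-60 + S))
R(a(M(5)))*9 = ((254 - 3*(-8))/(-60 - 8))*9 = ((254 + 24)/(-68))*9 = -1/68*278*9 = -139/34*9 = -1251/34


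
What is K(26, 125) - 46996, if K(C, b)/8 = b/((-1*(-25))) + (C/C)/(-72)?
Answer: -422605/9 ≈ -46956.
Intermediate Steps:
K(C, b) = -⅑ + 8*b/25 (K(C, b) = 8*(b/((-1*(-25))) + (C/C)/(-72)) = 8*(b/25 + 1*(-1/72)) = 8*(b*(1/25) - 1/72) = 8*(b/25 - 1/72) = 8*(-1/72 + b/25) = -⅑ + 8*b/25)
K(26, 125) - 46996 = (-⅑ + (8/25)*125) - 46996 = (-⅑ + 40) - 46996 = 359/9 - 46996 = -422605/9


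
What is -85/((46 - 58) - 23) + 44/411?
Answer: 7295/2877 ≈ 2.5356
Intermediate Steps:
-85/((46 - 58) - 23) + 44/411 = -85/(-12 - 23) + 44*(1/411) = -85/(-35) + 44/411 = -85*(-1/35) + 44/411 = 17/7 + 44/411 = 7295/2877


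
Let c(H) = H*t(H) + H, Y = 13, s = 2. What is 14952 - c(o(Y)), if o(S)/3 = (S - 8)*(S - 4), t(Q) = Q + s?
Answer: -3678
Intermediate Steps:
t(Q) = 2 + Q (t(Q) = Q + 2 = 2 + Q)
o(S) = 3*(-8 + S)*(-4 + S) (o(S) = 3*((S - 8)*(S - 4)) = 3*((-8 + S)*(-4 + S)) = 3*(-8 + S)*(-4 + S))
c(H) = H + H*(2 + H) (c(H) = H*(2 + H) + H = H + H*(2 + H))
14952 - c(o(Y)) = 14952 - (96 - 36*13 + 3*13**2)*(3 + (96 - 36*13 + 3*13**2)) = 14952 - (96 - 468 + 3*169)*(3 + (96 - 468 + 3*169)) = 14952 - (96 - 468 + 507)*(3 + (96 - 468 + 507)) = 14952 - 135*(3 + 135) = 14952 - 135*138 = 14952 - 1*18630 = 14952 - 18630 = -3678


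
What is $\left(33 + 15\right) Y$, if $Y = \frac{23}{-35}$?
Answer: $- \frac{1104}{35} \approx -31.543$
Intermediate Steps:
$Y = - \frac{23}{35}$ ($Y = 23 \left(- \frac{1}{35}\right) = - \frac{23}{35} \approx -0.65714$)
$\left(33 + 15\right) Y = \left(33 + 15\right) \left(- \frac{23}{35}\right) = 48 \left(- \frac{23}{35}\right) = - \frac{1104}{35}$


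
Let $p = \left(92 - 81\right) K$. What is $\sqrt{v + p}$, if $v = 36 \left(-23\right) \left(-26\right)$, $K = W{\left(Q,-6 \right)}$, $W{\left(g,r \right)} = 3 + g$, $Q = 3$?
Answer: $\sqrt{21594} \approx 146.95$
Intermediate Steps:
$K = 6$ ($K = 3 + 3 = 6$)
$v = 21528$ ($v = \left(-828\right) \left(-26\right) = 21528$)
$p = 66$ ($p = \left(92 - 81\right) 6 = 11 \cdot 6 = 66$)
$\sqrt{v + p} = \sqrt{21528 + 66} = \sqrt{21594}$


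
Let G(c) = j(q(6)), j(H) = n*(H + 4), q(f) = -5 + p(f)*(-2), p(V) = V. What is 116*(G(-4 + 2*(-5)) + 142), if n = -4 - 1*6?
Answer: 31552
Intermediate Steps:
n = -10 (n = -4 - 6 = -10)
q(f) = -5 - 2*f (q(f) = -5 + f*(-2) = -5 - 2*f)
j(H) = -40 - 10*H (j(H) = -10*(H + 4) = -10*(4 + H) = -40 - 10*H)
G(c) = 130 (G(c) = -40 - 10*(-5 - 2*6) = -40 - 10*(-5 - 12) = -40 - 10*(-17) = -40 + 170 = 130)
116*(G(-4 + 2*(-5)) + 142) = 116*(130 + 142) = 116*272 = 31552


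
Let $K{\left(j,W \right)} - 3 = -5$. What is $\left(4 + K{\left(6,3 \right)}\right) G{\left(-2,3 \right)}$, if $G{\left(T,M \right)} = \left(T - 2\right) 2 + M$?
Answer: $-10$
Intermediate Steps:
$K{\left(j,W \right)} = -2$ ($K{\left(j,W \right)} = 3 - 5 = -2$)
$G{\left(T,M \right)} = -4 + M + 2 T$ ($G{\left(T,M \right)} = \left(-2 + T\right) 2 + M = \left(-4 + 2 T\right) + M = -4 + M + 2 T$)
$\left(4 + K{\left(6,3 \right)}\right) G{\left(-2,3 \right)} = \left(4 - 2\right) \left(-4 + 3 + 2 \left(-2\right)\right) = 2 \left(-4 + 3 - 4\right) = 2 \left(-5\right) = -10$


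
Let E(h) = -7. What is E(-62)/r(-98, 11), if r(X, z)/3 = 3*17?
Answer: -7/153 ≈ -0.045752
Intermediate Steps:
r(X, z) = 153 (r(X, z) = 3*(3*17) = 3*51 = 153)
E(-62)/r(-98, 11) = -7/153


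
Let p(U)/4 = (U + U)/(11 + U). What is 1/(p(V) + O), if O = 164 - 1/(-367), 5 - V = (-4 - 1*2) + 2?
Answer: 1835/307551 ≈ 0.0059665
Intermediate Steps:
V = 9 (V = 5 - ((-4 - 1*2) + 2) = 5 - ((-4 - 2) + 2) = 5 - (-6 + 2) = 5 - 1*(-4) = 5 + 4 = 9)
p(U) = 8*U/(11 + U) (p(U) = 4*((U + U)/(11 + U)) = 4*((2*U)/(11 + U)) = 4*(2*U/(11 + U)) = 8*U/(11 + U))
O = 60189/367 (O = 164 - 1*(-1/367) = 164 + 1/367 = 60189/367 ≈ 164.00)
1/(p(V) + O) = 1/(8*9/(11 + 9) + 60189/367) = 1/(8*9/20 + 60189/367) = 1/(8*9*(1/20) + 60189/367) = 1/(18/5 + 60189/367) = 1/(307551/1835) = 1835/307551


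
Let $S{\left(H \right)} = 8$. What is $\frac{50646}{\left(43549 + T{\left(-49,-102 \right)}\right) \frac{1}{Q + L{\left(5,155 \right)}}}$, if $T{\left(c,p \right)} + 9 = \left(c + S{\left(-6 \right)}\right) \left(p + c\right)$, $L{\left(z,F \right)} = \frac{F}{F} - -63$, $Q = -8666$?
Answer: $- \frac{13201724}{1507} \approx -8760.3$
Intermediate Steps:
$L{\left(z,F \right)} = 64$ ($L{\left(z,F \right)} = 1 + 63 = 64$)
$T{\left(c,p \right)} = -9 + \left(8 + c\right) \left(c + p\right)$ ($T{\left(c,p \right)} = -9 + \left(c + 8\right) \left(p + c\right) = -9 + \left(8 + c\right) \left(c + p\right)$)
$\frac{50646}{\left(43549 + T{\left(-49,-102 \right)}\right) \frac{1}{Q + L{\left(5,155 \right)}}} = \frac{50646}{\left(43549 + \left(-9 + \left(-49\right)^{2} + 8 \left(-49\right) + 8 \left(-102\right) - -4998\right)\right) \frac{1}{-8666 + 64}} = \frac{50646}{\left(43549 - -6182\right) \frac{1}{-8602}} = \frac{50646}{\left(43549 + 6182\right) \left(- \frac{1}{8602}\right)} = \frac{50646}{49731 \left(- \frac{1}{8602}\right)} = \frac{50646}{- \frac{4521}{782}} = 50646 \left(- \frac{782}{4521}\right) = - \frac{13201724}{1507}$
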